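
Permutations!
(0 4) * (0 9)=[4, 1, 2, 3, 9, 5, 6, 7, 8, 0]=(0 4 9)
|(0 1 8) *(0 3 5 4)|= |(0 1 8 3 5 4)|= 6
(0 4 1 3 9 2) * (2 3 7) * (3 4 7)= (0 7 2)(1 3 9 4)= [7, 3, 0, 9, 1, 5, 6, 2, 8, 4]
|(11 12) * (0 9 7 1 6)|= |(0 9 7 1 6)(11 12)|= 10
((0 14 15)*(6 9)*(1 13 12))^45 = (15)(6 9)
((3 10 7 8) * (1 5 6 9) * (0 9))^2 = (0 1 6 9 5)(3 7)(8 10)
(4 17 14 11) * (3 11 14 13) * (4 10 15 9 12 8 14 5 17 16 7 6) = (3 11 10 15 9 12 8 14 5 17 13)(4 16 7 6) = [0, 1, 2, 11, 16, 17, 4, 6, 14, 12, 15, 10, 8, 3, 5, 9, 7, 13]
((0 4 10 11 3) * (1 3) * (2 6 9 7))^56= (0 10 1)(3 4 11)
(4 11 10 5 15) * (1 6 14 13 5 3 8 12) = (1 6 14 13 5 15 4 11 10 3 8 12) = [0, 6, 2, 8, 11, 15, 14, 7, 12, 9, 3, 10, 1, 5, 13, 4]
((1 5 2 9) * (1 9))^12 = (9)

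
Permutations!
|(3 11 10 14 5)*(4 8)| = |(3 11 10 14 5)(4 8)| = 10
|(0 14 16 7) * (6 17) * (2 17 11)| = |(0 14 16 7)(2 17 6 11)| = 4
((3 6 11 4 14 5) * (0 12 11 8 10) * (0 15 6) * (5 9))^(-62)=((0 12 11 4 14 9 5 3)(6 8 10 15))^(-62)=(0 11 14 5)(3 12 4 9)(6 10)(8 15)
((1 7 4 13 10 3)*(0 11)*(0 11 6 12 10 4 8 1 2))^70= (13)(0 3 12)(1 7 8)(2 10 6)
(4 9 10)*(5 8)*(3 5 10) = (3 5 8 10 4 9) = [0, 1, 2, 5, 9, 8, 6, 7, 10, 3, 4]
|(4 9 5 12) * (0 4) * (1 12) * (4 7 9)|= |(0 7 9 5 1 12)|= 6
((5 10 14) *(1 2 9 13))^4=(5 10 14)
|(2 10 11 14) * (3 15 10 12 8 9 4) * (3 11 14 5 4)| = |(2 12 8 9 3 15 10 14)(4 11 5)| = 24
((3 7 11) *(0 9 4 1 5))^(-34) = ((0 9 4 1 5)(3 7 11))^(-34) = (0 9 4 1 5)(3 11 7)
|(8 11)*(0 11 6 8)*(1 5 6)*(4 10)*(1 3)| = 10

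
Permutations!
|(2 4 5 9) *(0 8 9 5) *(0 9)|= 6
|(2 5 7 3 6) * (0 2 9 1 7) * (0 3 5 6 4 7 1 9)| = |(9)(0 2 6)(3 4 7 5)| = 12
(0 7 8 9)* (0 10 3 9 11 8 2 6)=(0 7 2 6)(3 9 10)(8 11)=[7, 1, 6, 9, 4, 5, 0, 2, 11, 10, 3, 8]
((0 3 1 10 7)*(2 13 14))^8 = ((0 3 1 10 7)(2 13 14))^8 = (0 10 3 7 1)(2 14 13)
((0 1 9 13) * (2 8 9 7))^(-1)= ((0 1 7 2 8 9 13))^(-1)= (0 13 9 8 2 7 1)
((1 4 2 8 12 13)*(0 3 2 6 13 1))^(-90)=(13)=((0 3 2 8 12 1 4 6 13))^(-90)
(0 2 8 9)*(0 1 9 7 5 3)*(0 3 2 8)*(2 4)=(0 8 7 5 4 2)(1 9)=[8, 9, 0, 3, 2, 4, 6, 5, 7, 1]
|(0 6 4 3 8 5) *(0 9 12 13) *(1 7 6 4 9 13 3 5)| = 28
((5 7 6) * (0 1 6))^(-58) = (0 6 7 1 5)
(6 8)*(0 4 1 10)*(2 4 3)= (0 3 2 4 1 10)(6 8)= [3, 10, 4, 2, 1, 5, 8, 7, 6, 9, 0]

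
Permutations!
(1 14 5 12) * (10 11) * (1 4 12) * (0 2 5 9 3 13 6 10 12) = [2, 14, 5, 13, 0, 1, 10, 7, 8, 3, 11, 12, 4, 6, 9] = (0 2 5 1 14 9 3 13 6 10 11 12 4)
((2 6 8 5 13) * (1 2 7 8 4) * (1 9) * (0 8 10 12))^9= ((0 8 5 13 7 10 12)(1 2 6 4 9))^9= (0 5 7 12 8 13 10)(1 9 4 6 2)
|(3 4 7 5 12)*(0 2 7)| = 7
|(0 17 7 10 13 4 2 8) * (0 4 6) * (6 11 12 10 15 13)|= |(0 17 7 15 13 11 12 10 6)(2 8 4)|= 9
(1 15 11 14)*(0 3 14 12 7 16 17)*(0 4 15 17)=(0 3 14 1 17 4 15 11 12 7 16)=[3, 17, 2, 14, 15, 5, 6, 16, 8, 9, 10, 12, 7, 13, 1, 11, 0, 4]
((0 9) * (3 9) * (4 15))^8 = (15)(0 9 3)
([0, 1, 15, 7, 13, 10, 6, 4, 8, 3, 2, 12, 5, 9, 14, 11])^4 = (2 5 11)(3 9 13 4 7)(10 12 15)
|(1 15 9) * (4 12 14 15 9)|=4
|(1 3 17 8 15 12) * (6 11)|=|(1 3 17 8 15 12)(6 11)|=6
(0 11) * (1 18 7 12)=[11, 18, 2, 3, 4, 5, 6, 12, 8, 9, 10, 0, 1, 13, 14, 15, 16, 17, 7]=(0 11)(1 18 7 12)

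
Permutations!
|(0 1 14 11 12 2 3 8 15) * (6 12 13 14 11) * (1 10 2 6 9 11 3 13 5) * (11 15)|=|(0 10 2 13 14 9 15)(1 3 8 11 5)(6 12)|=70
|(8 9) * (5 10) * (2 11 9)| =4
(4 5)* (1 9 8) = (1 9 8)(4 5) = [0, 9, 2, 3, 5, 4, 6, 7, 1, 8]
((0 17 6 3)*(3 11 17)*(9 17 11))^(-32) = ((0 3)(6 9 17))^(-32) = (6 9 17)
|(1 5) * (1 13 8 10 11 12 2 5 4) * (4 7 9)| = 28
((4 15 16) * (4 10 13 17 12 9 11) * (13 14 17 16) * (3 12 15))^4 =(3 4 11 9 12)(10 13 17)(14 16 15) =((3 12 9 11 4)(10 14 17 15 13 16))^4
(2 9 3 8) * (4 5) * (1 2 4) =(1 2 9 3 8 4 5) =[0, 2, 9, 8, 5, 1, 6, 7, 4, 3]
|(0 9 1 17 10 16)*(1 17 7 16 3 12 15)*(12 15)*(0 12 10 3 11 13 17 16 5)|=13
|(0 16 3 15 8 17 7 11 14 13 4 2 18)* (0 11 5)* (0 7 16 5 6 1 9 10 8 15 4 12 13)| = 16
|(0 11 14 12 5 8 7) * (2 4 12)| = |(0 11 14 2 4 12 5 8 7)| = 9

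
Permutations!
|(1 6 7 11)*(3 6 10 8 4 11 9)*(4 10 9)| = |(1 9 3 6 7 4 11)(8 10)| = 14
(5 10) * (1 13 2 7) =[0, 13, 7, 3, 4, 10, 6, 1, 8, 9, 5, 11, 12, 2] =(1 13 2 7)(5 10)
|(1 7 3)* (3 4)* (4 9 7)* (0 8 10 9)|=15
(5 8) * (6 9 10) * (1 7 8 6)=[0, 7, 2, 3, 4, 6, 9, 8, 5, 10, 1]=(1 7 8 5 6 9 10)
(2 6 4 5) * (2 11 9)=(2 6 4 5 11 9)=[0, 1, 6, 3, 5, 11, 4, 7, 8, 2, 10, 9]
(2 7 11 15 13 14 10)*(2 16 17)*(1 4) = (1 4)(2 7 11 15 13 14 10 16 17) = [0, 4, 7, 3, 1, 5, 6, 11, 8, 9, 16, 15, 12, 14, 10, 13, 17, 2]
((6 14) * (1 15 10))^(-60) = (15) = ((1 15 10)(6 14))^(-60)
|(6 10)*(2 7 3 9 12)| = 10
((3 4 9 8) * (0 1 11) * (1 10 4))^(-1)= ((0 10 4 9 8 3 1 11))^(-1)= (0 11 1 3 8 9 4 10)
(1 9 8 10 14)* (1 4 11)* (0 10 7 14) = (0 10)(1 9 8 7 14 4 11) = [10, 9, 2, 3, 11, 5, 6, 14, 7, 8, 0, 1, 12, 13, 4]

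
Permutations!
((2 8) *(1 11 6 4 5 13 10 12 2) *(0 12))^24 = (0 2 1 6 5 10 12 8 11 4 13)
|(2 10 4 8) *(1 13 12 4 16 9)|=9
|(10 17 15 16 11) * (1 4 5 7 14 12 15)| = |(1 4 5 7 14 12 15 16 11 10 17)| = 11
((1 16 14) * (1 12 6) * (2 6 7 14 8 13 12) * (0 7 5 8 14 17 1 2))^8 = ((0 7 17 1 16 14)(2 6)(5 8 13 12))^8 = (0 17 16)(1 14 7)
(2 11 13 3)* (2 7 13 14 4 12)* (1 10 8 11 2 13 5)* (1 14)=(1 10 8 11)(3 7 5 14 4 12 13)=[0, 10, 2, 7, 12, 14, 6, 5, 11, 9, 8, 1, 13, 3, 4]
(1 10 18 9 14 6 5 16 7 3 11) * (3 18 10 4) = (1 4 3 11)(5 16 7 18 9 14 6) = [0, 4, 2, 11, 3, 16, 5, 18, 8, 14, 10, 1, 12, 13, 6, 15, 7, 17, 9]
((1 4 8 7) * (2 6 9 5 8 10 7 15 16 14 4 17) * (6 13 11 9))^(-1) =(1 7 10 4 14 16 15 8 5 9 11 13 2 17)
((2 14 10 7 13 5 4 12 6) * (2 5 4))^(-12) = ((2 14 10 7 13 4 12 6 5))^(-12) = (2 12 7)(4 10 5)(6 13 14)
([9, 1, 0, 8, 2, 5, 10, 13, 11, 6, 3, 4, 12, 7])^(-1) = [2, 1, 4, 10, 11, 5, 9, 13, 3, 0, 6, 8, 12, 7]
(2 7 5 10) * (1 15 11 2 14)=(1 15 11 2 7 5 10 14)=[0, 15, 7, 3, 4, 10, 6, 5, 8, 9, 14, 2, 12, 13, 1, 11]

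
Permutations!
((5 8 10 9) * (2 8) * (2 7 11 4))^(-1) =((2 8 10 9 5 7 11 4))^(-1) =(2 4 11 7 5 9 10 8)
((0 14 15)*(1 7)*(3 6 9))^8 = (0 15 14)(3 9 6)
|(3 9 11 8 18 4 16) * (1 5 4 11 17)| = 21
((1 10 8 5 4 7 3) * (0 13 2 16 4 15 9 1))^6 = (0 3 7 4 16 2 13) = ((0 13 2 16 4 7 3)(1 10 8 5 15 9))^6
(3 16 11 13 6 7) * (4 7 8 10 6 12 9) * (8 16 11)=(3 11 13 12 9 4 7)(6 16 8 10)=[0, 1, 2, 11, 7, 5, 16, 3, 10, 4, 6, 13, 9, 12, 14, 15, 8]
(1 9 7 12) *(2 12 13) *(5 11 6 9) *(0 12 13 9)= (0 12 1 5 11 6)(2 13)(7 9)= [12, 5, 13, 3, 4, 11, 0, 9, 8, 7, 10, 6, 1, 2]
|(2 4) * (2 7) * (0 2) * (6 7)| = 5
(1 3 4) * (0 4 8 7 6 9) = (0 4 1 3 8 7 6 9) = [4, 3, 2, 8, 1, 5, 9, 6, 7, 0]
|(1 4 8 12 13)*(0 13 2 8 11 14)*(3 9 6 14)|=|(0 13 1 4 11 3 9 6 14)(2 8 12)|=9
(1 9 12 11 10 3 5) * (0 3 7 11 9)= (0 3 5 1)(7 11 10)(9 12)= [3, 0, 2, 5, 4, 1, 6, 11, 8, 12, 7, 10, 9]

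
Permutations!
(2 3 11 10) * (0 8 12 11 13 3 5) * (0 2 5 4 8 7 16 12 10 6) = (0 7 16 12 11 6)(2 4 8 10 5)(3 13) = [7, 1, 4, 13, 8, 2, 0, 16, 10, 9, 5, 6, 11, 3, 14, 15, 12]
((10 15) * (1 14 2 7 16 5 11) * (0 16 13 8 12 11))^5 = (0 5 16)(1 8 2 11 13 14 12 7)(10 15)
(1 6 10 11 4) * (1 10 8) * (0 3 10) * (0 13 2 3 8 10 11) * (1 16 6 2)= (0 8 16 6 10)(1 2 3 11 4 13)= [8, 2, 3, 11, 13, 5, 10, 7, 16, 9, 0, 4, 12, 1, 14, 15, 6]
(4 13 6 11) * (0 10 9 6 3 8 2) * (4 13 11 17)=(0 10 9 6 17 4 11 13 3 8 2)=[10, 1, 0, 8, 11, 5, 17, 7, 2, 6, 9, 13, 12, 3, 14, 15, 16, 4]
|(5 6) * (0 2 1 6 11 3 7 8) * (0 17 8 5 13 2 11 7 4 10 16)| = 12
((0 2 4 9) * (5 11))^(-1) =((0 2 4 9)(5 11))^(-1) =(0 9 4 2)(5 11)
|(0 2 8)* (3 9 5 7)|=|(0 2 8)(3 9 5 7)|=12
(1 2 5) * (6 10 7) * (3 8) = (1 2 5)(3 8)(6 10 7) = [0, 2, 5, 8, 4, 1, 10, 6, 3, 9, 7]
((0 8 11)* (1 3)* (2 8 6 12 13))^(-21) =((0 6 12 13 2 8 11)(1 3))^(-21) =(13)(1 3)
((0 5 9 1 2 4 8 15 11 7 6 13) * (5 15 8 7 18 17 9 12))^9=(0 7 1 18)(2 17 15 6)(4 9 11 13)(5 12)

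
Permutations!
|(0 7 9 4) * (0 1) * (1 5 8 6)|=|(0 7 9 4 5 8 6 1)|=8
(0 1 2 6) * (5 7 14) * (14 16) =(0 1 2 6)(5 7 16 14) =[1, 2, 6, 3, 4, 7, 0, 16, 8, 9, 10, 11, 12, 13, 5, 15, 14]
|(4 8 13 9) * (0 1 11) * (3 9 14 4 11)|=20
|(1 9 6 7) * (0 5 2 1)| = 7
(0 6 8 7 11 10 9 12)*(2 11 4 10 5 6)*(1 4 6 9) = [2, 4, 11, 3, 10, 9, 8, 6, 7, 12, 1, 5, 0] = (0 2 11 5 9 12)(1 4 10)(6 8 7)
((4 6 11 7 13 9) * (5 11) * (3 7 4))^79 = (3 9 13 7)(4 11 5 6)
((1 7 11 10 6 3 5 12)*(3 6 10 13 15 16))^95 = ((1 7 11 13 15 16 3 5 12))^95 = (1 16 7 3 11 5 13 12 15)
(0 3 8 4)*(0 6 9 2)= (0 3 8 4 6 9 2)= [3, 1, 0, 8, 6, 5, 9, 7, 4, 2]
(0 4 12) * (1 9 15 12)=(0 4 1 9 15 12)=[4, 9, 2, 3, 1, 5, 6, 7, 8, 15, 10, 11, 0, 13, 14, 12]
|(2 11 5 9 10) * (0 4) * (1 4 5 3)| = |(0 5 9 10 2 11 3 1 4)| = 9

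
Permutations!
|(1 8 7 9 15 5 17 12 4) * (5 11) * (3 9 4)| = 28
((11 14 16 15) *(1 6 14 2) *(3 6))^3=(1 14 11 3 16 2 6 15)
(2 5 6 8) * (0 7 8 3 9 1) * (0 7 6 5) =[6, 7, 0, 9, 4, 5, 3, 8, 2, 1] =(0 6 3 9 1 7 8 2)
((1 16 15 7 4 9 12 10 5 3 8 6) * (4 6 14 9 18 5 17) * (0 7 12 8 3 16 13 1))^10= (0 7 6)(4 5 15 10)(8 14 9)(12 17 18 16)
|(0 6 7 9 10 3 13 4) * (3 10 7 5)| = 6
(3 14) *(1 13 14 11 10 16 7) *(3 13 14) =[0, 14, 2, 11, 4, 5, 6, 1, 8, 9, 16, 10, 12, 3, 13, 15, 7] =(1 14 13 3 11 10 16 7)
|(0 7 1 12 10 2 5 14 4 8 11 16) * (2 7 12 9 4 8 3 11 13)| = 10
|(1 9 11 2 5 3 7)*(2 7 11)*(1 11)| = |(1 9 2 5 3)(7 11)| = 10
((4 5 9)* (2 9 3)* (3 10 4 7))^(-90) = ((2 9 7 3)(4 5 10))^(-90) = (10)(2 7)(3 9)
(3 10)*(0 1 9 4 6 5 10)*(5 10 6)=[1, 9, 2, 0, 5, 6, 10, 7, 8, 4, 3]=(0 1 9 4 5 6 10 3)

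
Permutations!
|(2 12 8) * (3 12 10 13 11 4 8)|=6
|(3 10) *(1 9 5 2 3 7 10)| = 10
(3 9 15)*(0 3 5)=(0 3 9 15 5)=[3, 1, 2, 9, 4, 0, 6, 7, 8, 15, 10, 11, 12, 13, 14, 5]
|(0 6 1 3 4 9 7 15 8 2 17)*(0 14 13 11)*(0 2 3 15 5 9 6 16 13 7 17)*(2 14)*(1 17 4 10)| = |(0 16 13 11 14 7 5 9 4 6 17 2)(1 15 8 3 10)| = 60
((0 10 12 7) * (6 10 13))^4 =(0 12 6)(7 10 13) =((0 13 6 10 12 7))^4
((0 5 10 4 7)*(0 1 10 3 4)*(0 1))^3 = (0 4 5 7 3)(1 10)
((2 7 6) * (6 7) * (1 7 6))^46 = (1 6)(2 7)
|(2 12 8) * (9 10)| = 6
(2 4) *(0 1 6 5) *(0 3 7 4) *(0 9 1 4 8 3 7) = (0 4 2 9 1 6 5 7 8 3) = [4, 6, 9, 0, 2, 7, 5, 8, 3, 1]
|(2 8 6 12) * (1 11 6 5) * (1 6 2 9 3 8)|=6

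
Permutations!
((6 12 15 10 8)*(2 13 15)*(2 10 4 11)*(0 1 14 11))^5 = (0 13 14 4 2 1 15 11)(6 12 10 8)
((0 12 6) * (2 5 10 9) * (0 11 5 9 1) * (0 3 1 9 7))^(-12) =((0 12 6 11 5 10 9 2 7)(1 3))^(-12) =(0 9 11)(2 5 12)(6 7 10)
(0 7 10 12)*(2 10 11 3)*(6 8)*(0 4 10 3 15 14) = (0 7 11 15 14)(2 3)(4 10 12)(6 8) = [7, 1, 3, 2, 10, 5, 8, 11, 6, 9, 12, 15, 4, 13, 0, 14]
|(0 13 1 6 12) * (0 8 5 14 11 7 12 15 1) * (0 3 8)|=9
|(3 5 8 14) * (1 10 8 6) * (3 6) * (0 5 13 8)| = 9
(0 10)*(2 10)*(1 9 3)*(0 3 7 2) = (1 9 7 2 10 3) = [0, 9, 10, 1, 4, 5, 6, 2, 8, 7, 3]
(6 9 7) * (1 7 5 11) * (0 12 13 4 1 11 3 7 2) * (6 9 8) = (0 12 13 4 1 2)(3 7 9 5)(6 8) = [12, 2, 0, 7, 1, 3, 8, 9, 6, 5, 10, 11, 13, 4]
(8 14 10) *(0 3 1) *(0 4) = (0 3 1 4)(8 14 10) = [3, 4, 2, 1, 0, 5, 6, 7, 14, 9, 8, 11, 12, 13, 10]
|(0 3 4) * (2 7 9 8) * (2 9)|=6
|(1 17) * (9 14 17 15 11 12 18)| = |(1 15 11 12 18 9 14 17)| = 8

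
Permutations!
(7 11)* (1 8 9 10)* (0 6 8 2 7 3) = (0 6 8 9 10 1 2 7 11 3) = [6, 2, 7, 0, 4, 5, 8, 11, 9, 10, 1, 3]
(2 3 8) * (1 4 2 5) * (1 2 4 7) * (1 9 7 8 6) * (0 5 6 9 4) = (0 5 2 3 9 7 4)(1 8 6) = [5, 8, 3, 9, 0, 2, 1, 4, 6, 7]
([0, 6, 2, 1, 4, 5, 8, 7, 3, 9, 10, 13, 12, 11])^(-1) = (1 3 8 6)(11 13)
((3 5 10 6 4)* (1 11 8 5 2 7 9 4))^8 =(1 8 10)(2 4 7 3 9)(5 6 11)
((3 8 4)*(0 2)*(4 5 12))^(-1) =(0 2)(3 4 12 5 8)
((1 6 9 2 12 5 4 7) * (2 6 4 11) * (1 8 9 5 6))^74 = ((1 4 7 8 9)(2 12 6 5 11))^74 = (1 9 8 7 4)(2 11 5 6 12)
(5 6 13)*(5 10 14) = [0, 1, 2, 3, 4, 6, 13, 7, 8, 9, 14, 11, 12, 10, 5] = (5 6 13 10 14)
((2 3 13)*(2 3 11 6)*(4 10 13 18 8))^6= ((2 11 6)(3 18 8 4 10 13))^6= (18)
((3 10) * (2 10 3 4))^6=(10)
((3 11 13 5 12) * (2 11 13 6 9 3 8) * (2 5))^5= ((2 11 6 9 3 13)(5 12 8))^5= (2 13 3 9 6 11)(5 8 12)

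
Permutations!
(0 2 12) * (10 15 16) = (0 2 12)(10 15 16) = [2, 1, 12, 3, 4, 5, 6, 7, 8, 9, 15, 11, 0, 13, 14, 16, 10]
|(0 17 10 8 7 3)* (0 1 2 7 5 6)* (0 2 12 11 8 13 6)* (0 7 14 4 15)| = |(0 17 10 13 6 2 14 4 15)(1 12 11 8 5 7 3)| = 63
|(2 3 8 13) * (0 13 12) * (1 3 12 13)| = |(0 1 3 8 13 2 12)| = 7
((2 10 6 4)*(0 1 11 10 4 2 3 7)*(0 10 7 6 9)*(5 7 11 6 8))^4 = ((11)(0 1 6 2 4 3 8 5 7 10 9))^4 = (11)(0 4 7 1 3 10 6 8 9 2 5)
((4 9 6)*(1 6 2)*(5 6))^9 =(1 4)(2 6)(5 9)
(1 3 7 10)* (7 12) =[0, 3, 2, 12, 4, 5, 6, 10, 8, 9, 1, 11, 7] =(1 3 12 7 10)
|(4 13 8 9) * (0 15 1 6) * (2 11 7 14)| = |(0 15 1 6)(2 11 7 14)(4 13 8 9)| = 4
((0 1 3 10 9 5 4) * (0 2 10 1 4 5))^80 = (10)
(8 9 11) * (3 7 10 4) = [0, 1, 2, 7, 3, 5, 6, 10, 9, 11, 4, 8] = (3 7 10 4)(8 9 11)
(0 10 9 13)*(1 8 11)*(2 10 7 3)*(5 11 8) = (0 7 3 2 10 9 13)(1 5 11) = [7, 5, 10, 2, 4, 11, 6, 3, 8, 13, 9, 1, 12, 0]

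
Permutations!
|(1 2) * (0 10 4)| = 6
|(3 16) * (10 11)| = |(3 16)(10 11)| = 2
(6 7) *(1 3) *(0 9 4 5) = (0 9 4 5)(1 3)(6 7) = [9, 3, 2, 1, 5, 0, 7, 6, 8, 4]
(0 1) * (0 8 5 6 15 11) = (0 1 8 5 6 15 11) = [1, 8, 2, 3, 4, 6, 15, 7, 5, 9, 10, 0, 12, 13, 14, 11]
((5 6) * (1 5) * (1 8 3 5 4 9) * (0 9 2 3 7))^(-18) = ((0 9 1 4 2 3 5 6 8 7))^(-18) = (0 1 2 5 8)(3 6 7 9 4)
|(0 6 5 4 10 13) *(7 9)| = 6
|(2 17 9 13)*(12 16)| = 4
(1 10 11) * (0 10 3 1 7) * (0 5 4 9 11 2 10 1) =(0 1 3)(2 10)(4 9 11 7 5) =[1, 3, 10, 0, 9, 4, 6, 5, 8, 11, 2, 7]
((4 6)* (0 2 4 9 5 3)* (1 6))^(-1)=((0 2 4 1 6 9 5 3))^(-1)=(0 3 5 9 6 1 4 2)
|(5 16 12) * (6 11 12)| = 5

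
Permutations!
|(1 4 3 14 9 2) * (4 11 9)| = |(1 11 9 2)(3 14 4)| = 12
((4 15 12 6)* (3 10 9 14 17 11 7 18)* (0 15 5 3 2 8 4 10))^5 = ((0 15 12 6 10 9 14 17 11 7 18 2 8 4 5 3))^5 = (0 9 18 3 10 7 5 6 11 4 12 17 8 15 14 2)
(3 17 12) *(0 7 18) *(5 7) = (0 5 7 18)(3 17 12) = [5, 1, 2, 17, 4, 7, 6, 18, 8, 9, 10, 11, 3, 13, 14, 15, 16, 12, 0]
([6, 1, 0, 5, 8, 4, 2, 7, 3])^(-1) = [2, 1, 6, 8, 5, 3, 0, 7, 4]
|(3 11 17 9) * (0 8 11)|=6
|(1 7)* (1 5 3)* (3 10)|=|(1 7 5 10 3)|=5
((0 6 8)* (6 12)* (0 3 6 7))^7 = (0 12 7)(3 6 8)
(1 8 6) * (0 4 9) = (0 4 9)(1 8 6) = [4, 8, 2, 3, 9, 5, 1, 7, 6, 0]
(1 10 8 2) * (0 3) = (0 3)(1 10 8 2) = [3, 10, 1, 0, 4, 5, 6, 7, 2, 9, 8]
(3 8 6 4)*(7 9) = (3 8 6 4)(7 9) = [0, 1, 2, 8, 3, 5, 4, 9, 6, 7]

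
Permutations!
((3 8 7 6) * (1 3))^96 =((1 3 8 7 6))^96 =(1 3 8 7 6)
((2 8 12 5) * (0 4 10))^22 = ((0 4 10)(2 8 12 5))^22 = (0 4 10)(2 12)(5 8)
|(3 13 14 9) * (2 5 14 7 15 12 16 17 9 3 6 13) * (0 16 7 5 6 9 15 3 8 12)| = |(0 16 17 15)(2 6 13 5 14 8 12 7 3)| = 36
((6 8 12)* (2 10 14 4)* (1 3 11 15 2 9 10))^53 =(1 15 3 2 11)(4 9 10 14)(6 12 8)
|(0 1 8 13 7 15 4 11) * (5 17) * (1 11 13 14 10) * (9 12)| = 4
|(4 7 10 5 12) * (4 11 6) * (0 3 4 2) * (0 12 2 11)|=|(0 3 4 7 10 5 2 12)(6 11)|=8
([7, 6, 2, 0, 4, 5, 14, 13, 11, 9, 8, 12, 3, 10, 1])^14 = [12, 14, 2, 11, 4, 5, 1, 3, 13, 9, 7, 10, 8, 0, 6]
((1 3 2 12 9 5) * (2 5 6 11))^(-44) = ((1 3 5)(2 12 9 6 11))^(-44) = (1 3 5)(2 12 9 6 11)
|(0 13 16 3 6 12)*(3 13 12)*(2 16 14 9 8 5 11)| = |(0 12)(2 16 13 14 9 8 5 11)(3 6)| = 8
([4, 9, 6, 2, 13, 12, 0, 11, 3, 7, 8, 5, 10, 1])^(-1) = [6, 13, 3, 8, 0, 11, 2, 9, 10, 1, 12, 7, 5, 4]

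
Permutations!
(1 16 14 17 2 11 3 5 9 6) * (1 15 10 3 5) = (1 16 14 17 2 11 5 9 6 15 10 3) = [0, 16, 11, 1, 4, 9, 15, 7, 8, 6, 3, 5, 12, 13, 17, 10, 14, 2]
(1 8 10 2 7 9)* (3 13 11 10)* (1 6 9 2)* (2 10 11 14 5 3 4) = (1 8 4 2 7 10)(3 13 14 5)(6 9) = [0, 8, 7, 13, 2, 3, 9, 10, 4, 6, 1, 11, 12, 14, 5]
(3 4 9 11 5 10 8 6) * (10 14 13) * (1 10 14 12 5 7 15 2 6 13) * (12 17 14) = [0, 10, 6, 4, 9, 17, 3, 15, 13, 11, 8, 7, 5, 12, 1, 2, 16, 14] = (1 10 8 13 12 5 17 14)(2 6 3 4 9 11 7 15)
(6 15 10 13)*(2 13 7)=(2 13 6 15 10 7)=[0, 1, 13, 3, 4, 5, 15, 2, 8, 9, 7, 11, 12, 6, 14, 10]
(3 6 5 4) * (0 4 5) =(0 4 3 6) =[4, 1, 2, 6, 3, 5, 0]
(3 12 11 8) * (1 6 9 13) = (1 6 9 13)(3 12 11 8) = [0, 6, 2, 12, 4, 5, 9, 7, 3, 13, 10, 8, 11, 1]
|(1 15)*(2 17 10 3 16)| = 10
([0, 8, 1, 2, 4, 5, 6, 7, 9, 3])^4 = [0, 2, 3, 9, 4, 5, 6, 7, 1, 8]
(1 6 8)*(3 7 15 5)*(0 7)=(0 7 15 5 3)(1 6 8)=[7, 6, 2, 0, 4, 3, 8, 15, 1, 9, 10, 11, 12, 13, 14, 5]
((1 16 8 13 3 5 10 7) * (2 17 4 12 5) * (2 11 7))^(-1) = (1 7 11 3 13 8 16)(2 10 5 12 4 17)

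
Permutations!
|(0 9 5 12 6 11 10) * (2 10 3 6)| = |(0 9 5 12 2 10)(3 6 11)| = 6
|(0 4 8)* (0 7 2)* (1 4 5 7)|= 12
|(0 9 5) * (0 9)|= 2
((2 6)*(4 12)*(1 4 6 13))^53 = ((1 4 12 6 2 13))^53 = (1 13 2 6 12 4)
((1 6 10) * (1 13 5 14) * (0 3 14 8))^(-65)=(0 5 10 1 3 8 13 6 14)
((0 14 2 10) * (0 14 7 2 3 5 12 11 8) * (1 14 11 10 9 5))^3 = (14)(0 9 10)(2 12 8)(5 11 7)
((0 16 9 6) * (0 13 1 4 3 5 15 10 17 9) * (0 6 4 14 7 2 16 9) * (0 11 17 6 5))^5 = ((0 9 4 3)(1 14 7 2 16 5 15 10 6 13)(11 17))^5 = (0 9 4 3)(1 5)(2 6)(7 10)(11 17)(13 16)(14 15)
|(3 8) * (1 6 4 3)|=|(1 6 4 3 8)|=5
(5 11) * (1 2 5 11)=[0, 2, 5, 3, 4, 1, 6, 7, 8, 9, 10, 11]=(11)(1 2 5)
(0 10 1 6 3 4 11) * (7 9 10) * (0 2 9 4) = (0 7 4 11 2 9 10 1 6 3) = [7, 6, 9, 0, 11, 5, 3, 4, 8, 10, 1, 2]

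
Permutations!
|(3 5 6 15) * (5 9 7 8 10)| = 8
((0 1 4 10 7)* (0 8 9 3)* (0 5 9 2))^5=(0 8 10 1 2 7 4)(3 9 5)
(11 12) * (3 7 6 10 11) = [0, 1, 2, 7, 4, 5, 10, 6, 8, 9, 11, 12, 3] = (3 7 6 10 11 12)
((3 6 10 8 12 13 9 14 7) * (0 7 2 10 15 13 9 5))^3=((0 7 3 6 15 13 5)(2 10 8 12 9 14))^3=(0 6 5 3 13 7 15)(2 12)(8 14)(9 10)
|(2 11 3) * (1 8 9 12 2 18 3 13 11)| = 10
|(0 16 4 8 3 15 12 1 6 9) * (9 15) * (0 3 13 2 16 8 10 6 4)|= |(0 8 13 2 16)(1 4 10 6 15 12)(3 9)|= 30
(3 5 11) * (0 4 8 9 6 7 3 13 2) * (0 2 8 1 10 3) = (0 4 1 10 3 5 11 13 8 9 6 7) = [4, 10, 2, 5, 1, 11, 7, 0, 9, 6, 3, 13, 12, 8]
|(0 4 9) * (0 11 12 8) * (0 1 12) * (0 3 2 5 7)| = 24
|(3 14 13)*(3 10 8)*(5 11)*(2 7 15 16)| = 20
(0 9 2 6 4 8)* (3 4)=(0 9 2 6 3 4 8)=[9, 1, 6, 4, 8, 5, 3, 7, 0, 2]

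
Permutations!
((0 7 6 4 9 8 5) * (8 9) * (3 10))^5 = (0 5 8 4 6 7)(3 10)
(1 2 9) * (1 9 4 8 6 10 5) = (1 2 4 8 6 10 5) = [0, 2, 4, 3, 8, 1, 10, 7, 6, 9, 5]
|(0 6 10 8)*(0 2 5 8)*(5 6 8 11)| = 10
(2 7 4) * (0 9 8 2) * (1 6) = (0 9 8 2 7 4)(1 6) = [9, 6, 7, 3, 0, 5, 1, 4, 2, 8]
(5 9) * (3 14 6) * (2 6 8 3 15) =(2 6 15)(3 14 8)(5 9) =[0, 1, 6, 14, 4, 9, 15, 7, 3, 5, 10, 11, 12, 13, 8, 2]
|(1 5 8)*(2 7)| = 6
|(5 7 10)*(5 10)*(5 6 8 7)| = |(10)(6 8 7)| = 3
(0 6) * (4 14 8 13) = [6, 1, 2, 3, 14, 5, 0, 7, 13, 9, 10, 11, 12, 4, 8] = (0 6)(4 14 8 13)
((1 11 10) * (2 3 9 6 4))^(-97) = (1 10 11)(2 6 3 4 9)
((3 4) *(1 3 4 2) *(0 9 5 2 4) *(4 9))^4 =(1 2 5 9 3)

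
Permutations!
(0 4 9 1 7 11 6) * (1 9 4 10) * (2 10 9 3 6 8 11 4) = [9, 7, 10, 6, 2, 5, 0, 4, 11, 3, 1, 8] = (0 9 3 6)(1 7 4 2 10)(8 11)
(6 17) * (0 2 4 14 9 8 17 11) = (0 2 4 14 9 8 17 6 11) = [2, 1, 4, 3, 14, 5, 11, 7, 17, 8, 10, 0, 12, 13, 9, 15, 16, 6]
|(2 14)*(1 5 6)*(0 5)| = 4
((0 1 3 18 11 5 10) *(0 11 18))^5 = (18)(0 3 1)(5 11 10)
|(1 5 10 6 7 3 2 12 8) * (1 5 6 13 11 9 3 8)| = |(1 6 7 8 5 10 13 11 9 3 2 12)| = 12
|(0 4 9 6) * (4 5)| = |(0 5 4 9 6)| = 5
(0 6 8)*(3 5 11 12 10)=(0 6 8)(3 5 11 12 10)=[6, 1, 2, 5, 4, 11, 8, 7, 0, 9, 3, 12, 10]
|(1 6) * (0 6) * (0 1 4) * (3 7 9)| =3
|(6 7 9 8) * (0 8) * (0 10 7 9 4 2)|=8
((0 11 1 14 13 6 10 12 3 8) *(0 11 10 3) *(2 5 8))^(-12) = (1 5 6)(2 13 11)(3 14 8)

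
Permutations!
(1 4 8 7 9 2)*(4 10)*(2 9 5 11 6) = (1 10 4 8 7 5 11 6 2) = [0, 10, 1, 3, 8, 11, 2, 5, 7, 9, 4, 6]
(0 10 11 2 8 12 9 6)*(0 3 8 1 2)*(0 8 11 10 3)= (0 3 11 8 12 9 6)(1 2)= [3, 2, 1, 11, 4, 5, 0, 7, 12, 6, 10, 8, 9]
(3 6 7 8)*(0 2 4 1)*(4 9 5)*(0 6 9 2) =(1 6 7 8 3 9 5 4) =[0, 6, 2, 9, 1, 4, 7, 8, 3, 5]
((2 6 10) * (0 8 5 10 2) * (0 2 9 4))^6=(0 9 2 5)(4 6 10 8)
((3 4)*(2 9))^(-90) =(9)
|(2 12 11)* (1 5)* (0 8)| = 6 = |(0 8)(1 5)(2 12 11)|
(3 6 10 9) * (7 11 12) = [0, 1, 2, 6, 4, 5, 10, 11, 8, 3, 9, 12, 7] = (3 6 10 9)(7 11 12)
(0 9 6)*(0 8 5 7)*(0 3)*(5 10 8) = (0 9 6 5 7 3)(8 10) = [9, 1, 2, 0, 4, 7, 5, 3, 10, 6, 8]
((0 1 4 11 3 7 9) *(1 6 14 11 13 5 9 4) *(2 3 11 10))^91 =(0 10 7 5 6 2 4 9 14 3 13)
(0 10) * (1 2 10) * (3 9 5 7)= [1, 2, 10, 9, 4, 7, 6, 3, 8, 5, 0]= (0 1 2 10)(3 9 5 7)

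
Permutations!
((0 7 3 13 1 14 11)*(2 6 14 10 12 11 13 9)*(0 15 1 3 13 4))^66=(0 3 6)(1 10 12 11 15)(2 4 13)(7 9 14)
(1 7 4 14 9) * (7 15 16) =(1 15 16 7 4 14 9) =[0, 15, 2, 3, 14, 5, 6, 4, 8, 1, 10, 11, 12, 13, 9, 16, 7]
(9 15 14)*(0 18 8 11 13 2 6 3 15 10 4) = (0 18 8 11 13 2 6 3 15 14 9 10 4) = [18, 1, 6, 15, 0, 5, 3, 7, 11, 10, 4, 13, 12, 2, 9, 14, 16, 17, 8]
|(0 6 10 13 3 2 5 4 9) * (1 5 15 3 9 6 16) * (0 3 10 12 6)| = |(0 16 1 5 4)(2 15 10 13 9 3)(6 12)| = 30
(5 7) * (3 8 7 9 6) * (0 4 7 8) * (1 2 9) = (0 4 7 5 1 2 9 6 3) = [4, 2, 9, 0, 7, 1, 3, 5, 8, 6]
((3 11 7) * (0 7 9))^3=(0 11 7 9 3)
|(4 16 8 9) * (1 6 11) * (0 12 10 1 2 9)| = |(0 12 10 1 6 11 2 9 4 16 8)| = 11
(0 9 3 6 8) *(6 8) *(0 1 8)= (0 9 3)(1 8)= [9, 8, 2, 0, 4, 5, 6, 7, 1, 3]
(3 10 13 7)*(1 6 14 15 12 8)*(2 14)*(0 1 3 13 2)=(0 1 6)(2 14 15 12 8 3 10)(7 13)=[1, 6, 14, 10, 4, 5, 0, 13, 3, 9, 2, 11, 8, 7, 15, 12]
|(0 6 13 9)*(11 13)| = 5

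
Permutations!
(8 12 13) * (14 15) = [0, 1, 2, 3, 4, 5, 6, 7, 12, 9, 10, 11, 13, 8, 15, 14] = (8 12 13)(14 15)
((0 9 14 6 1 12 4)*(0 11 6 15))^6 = ((0 9 14 15)(1 12 4 11 6))^6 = (0 14)(1 12 4 11 6)(9 15)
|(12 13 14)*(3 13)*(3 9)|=|(3 13 14 12 9)|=5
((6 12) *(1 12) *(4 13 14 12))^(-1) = ((1 4 13 14 12 6))^(-1) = (1 6 12 14 13 4)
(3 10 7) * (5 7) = (3 10 5 7) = [0, 1, 2, 10, 4, 7, 6, 3, 8, 9, 5]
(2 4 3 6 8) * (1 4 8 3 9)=(1 4 9)(2 8)(3 6)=[0, 4, 8, 6, 9, 5, 3, 7, 2, 1]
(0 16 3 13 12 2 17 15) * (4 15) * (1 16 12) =(0 12 2 17 4 15)(1 16 3 13) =[12, 16, 17, 13, 15, 5, 6, 7, 8, 9, 10, 11, 2, 1, 14, 0, 3, 4]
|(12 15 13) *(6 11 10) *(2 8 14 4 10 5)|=24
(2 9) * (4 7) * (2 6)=(2 9 6)(4 7)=[0, 1, 9, 3, 7, 5, 2, 4, 8, 6]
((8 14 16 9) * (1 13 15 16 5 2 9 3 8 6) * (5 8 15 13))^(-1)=((1 5 2 9 6)(3 15 16)(8 14))^(-1)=(1 6 9 2 5)(3 16 15)(8 14)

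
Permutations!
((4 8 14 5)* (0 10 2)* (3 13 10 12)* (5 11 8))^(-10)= ((0 12 3 13 10 2)(4 5)(8 14 11))^(-10)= (0 3 10)(2 12 13)(8 11 14)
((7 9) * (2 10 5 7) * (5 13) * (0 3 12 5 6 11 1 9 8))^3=(0 5)(1 10 11 2 6 9 13)(3 7)(8 12)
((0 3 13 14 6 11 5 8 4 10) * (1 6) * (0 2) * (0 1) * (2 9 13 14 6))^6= ((0 3 14)(1 2)(4 10 9 13 6 11 5 8))^6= (14)(4 5 6 9)(8 11 13 10)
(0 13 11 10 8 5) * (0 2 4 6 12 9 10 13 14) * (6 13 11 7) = (0 14)(2 4 13 7 6 12 9 10 8 5) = [14, 1, 4, 3, 13, 2, 12, 6, 5, 10, 8, 11, 9, 7, 0]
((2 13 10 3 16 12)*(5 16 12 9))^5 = (5 9 16) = ((2 13 10 3 12)(5 16 9))^5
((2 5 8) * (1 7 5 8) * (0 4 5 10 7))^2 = ((0 4 5 1)(2 8)(7 10))^2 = (10)(0 5)(1 4)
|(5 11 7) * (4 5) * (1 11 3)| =6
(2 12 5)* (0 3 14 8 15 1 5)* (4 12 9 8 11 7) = (0 3 14 11 7 4 12)(1 5 2 9 8 15) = [3, 5, 9, 14, 12, 2, 6, 4, 15, 8, 10, 7, 0, 13, 11, 1]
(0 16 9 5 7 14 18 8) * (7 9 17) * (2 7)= (0 16 17 2 7 14 18 8)(5 9)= [16, 1, 7, 3, 4, 9, 6, 14, 0, 5, 10, 11, 12, 13, 18, 15, 17, 2, 8]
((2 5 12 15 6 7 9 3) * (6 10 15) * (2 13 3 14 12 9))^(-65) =(2 6 14 5 7 12 9)(3 13)(10 15)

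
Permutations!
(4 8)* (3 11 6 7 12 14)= [0, 1, 2, 11, 8, 5, 7, 12, 4, 9, 10, 6, 14, 13, 3]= (3 11 6 7 12 14)(4 8)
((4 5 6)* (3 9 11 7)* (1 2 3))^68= (1 3 11)(2 9 7)(4 6 5)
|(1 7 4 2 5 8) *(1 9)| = |(1 7 4 2 5 8 9)| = 7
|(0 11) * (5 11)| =3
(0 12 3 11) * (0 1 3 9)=(0 12 9)(1 3 11)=[12, 3, 2, 11, 4, 5, 6, 7, 8, 0, 10, 1, 9]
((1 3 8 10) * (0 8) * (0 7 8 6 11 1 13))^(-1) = ((0 6 11 1 3 7 8 10 13))^(-1) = (0 13 10 8 7 3 1 11 6)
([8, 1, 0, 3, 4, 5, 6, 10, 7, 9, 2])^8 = [10, 1, 7, 3, 4, 5, 6, 0, 2, 9, 8]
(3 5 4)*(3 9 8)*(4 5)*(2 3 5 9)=(2 3 4)(5 9 8)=[0, 1, 3, 4, 2, 9, 6, 7, 5, 8]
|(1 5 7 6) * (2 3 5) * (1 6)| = 5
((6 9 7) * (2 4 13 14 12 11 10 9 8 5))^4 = (2 12 7)(4 11 6)(5 14 9)(8 13 10)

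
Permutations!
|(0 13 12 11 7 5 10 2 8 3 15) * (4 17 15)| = 13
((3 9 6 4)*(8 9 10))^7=(3 10 8 9 6 4)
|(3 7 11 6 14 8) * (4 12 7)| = |(3 4 12 7 11 6 14 8)| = 8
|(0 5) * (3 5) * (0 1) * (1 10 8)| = |(0 3 5 10 8 1)| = 6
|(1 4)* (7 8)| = |(1 4)(7 8)| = 2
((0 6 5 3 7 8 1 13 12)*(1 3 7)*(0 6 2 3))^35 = (0 12)(1 7)(2 6)(3 5)(8 13)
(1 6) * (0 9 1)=(0 9 1 6)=[9, 6, 2, 3, 4, 5, 0, 7, 8, 1]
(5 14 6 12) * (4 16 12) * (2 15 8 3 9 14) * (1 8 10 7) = (1 8 3 9 14 6 4 16 12 5 2 15 10 7) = [0, 8, 15, 9, 16, 2, 4, 1, 3, 14, 7, 11, 5, 13, 6, 10, 12]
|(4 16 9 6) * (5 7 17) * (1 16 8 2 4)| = 12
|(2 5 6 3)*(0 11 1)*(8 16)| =|(0 11 1)(2 5 6 3)(8 16)| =12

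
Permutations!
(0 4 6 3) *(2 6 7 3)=[4, 1, 6, 0, 7, 5, 2, 3]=(0 4 7 3)(2 6)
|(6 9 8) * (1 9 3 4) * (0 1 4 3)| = 5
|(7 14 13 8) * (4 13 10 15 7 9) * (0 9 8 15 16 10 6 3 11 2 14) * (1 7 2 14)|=|(0 9 4 13 15 2 1 7)(3 11 14 6)(10 16)|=8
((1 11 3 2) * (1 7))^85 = (11)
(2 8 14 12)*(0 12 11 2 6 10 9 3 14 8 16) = [12, 1, 16, 14, 4, 5, 10, 7, 8, 3, 9, 2, 6, 13, 11, 15, 0] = (0 12 6 10 9 3 14 11 2 16)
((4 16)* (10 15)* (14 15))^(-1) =(4 16)(10 15 14)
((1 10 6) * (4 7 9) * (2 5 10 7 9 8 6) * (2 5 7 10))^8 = (1 10 5 2 7 8 6)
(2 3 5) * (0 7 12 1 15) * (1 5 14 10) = (0 7 12 5 2 3 14 10 1 15) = [7, 15, 3, 14, 4, 2, 6, 12, 8, 9, 1, 11, 5, 13, 10, 0]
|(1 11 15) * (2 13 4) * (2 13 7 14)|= 6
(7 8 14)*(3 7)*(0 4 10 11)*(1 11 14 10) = [4, 11, 2, 7, 1, 5, 6, 8, 10, 9, 14, 0, 12, 13, 3] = (0 4 1 11)(3 7 8 10 14)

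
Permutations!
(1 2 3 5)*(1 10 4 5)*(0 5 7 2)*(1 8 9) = (0 5 10 4 7 2 3 8 9 1) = [5, 0, 3, 8, 7, 10, 6, 2, 9, 1, 4]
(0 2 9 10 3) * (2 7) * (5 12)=(0 7 2 9 10 3)(5 12)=[7, 1, 9, 0, 4, 12, 6, 2, 8, 10, 3, 11, 5]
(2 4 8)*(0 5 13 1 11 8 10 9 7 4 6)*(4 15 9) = (0 5 13 1 11 8 2 6)(4 10)(7 15 9) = [5, 11, 6, 3, 10, 13, 0, 15, 2, 7, 4, 8, 12, 1, 14, 9]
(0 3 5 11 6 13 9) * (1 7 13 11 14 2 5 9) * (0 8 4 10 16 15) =(0 3 9 8 4 10 16 15)(1 7 13)(2 5 14)(6 11) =[3, 7, 5, 9, 10, 14, 11, 13, 4, 8, 16, 6, 12, 1, 2, 0, 15]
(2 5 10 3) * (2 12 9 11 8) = (2 5 10 3 12 9 11 8) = [0, 1, 5, 12, 4, 10, 6, 7, 2, 11, 3, 8, 9]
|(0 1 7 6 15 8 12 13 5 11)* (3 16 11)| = |(0 1 7 6 15 8 12 13 5 3 16 11)| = 12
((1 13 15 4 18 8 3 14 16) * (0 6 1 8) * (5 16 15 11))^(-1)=((0 6 1 13 11 5 16 8 3 14 15 4 18))^(-1)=(0 18 4 15 14 3 8 16 5 11 13 1 6)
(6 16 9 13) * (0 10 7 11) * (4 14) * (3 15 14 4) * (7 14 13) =(0 10 14 3 15 13 6 16 9 7 11) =[10, 1, 2, 15, 4, 5, 16, 11, 8, 7, 14, 0, 12, 6, 3, 13, 9]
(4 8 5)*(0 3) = [3, 1, 2, 0, 8, 4, 6, 7, 5] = (0 3)(4 8 5)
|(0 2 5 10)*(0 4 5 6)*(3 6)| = 12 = |(0 2 3 6)(4 5 10)|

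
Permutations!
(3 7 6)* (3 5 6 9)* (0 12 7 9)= (0 12 7)(3 9)(5 6)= [12, 1, 2, 9, 4, 6, 5, 0, 8, 3, 10, 11, 7]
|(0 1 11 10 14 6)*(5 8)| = 6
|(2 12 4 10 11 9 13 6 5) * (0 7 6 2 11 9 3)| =6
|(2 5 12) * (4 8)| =|(2 5 12)(4 8)| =6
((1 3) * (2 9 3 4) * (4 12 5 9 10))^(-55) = (12)(2 4 10)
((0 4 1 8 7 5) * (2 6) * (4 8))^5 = (0 8 7 5)(1 4)(2 6) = ((0 8 7 5)(1 4)(2 6))^5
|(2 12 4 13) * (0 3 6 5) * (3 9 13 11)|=|(0 9 13 2 12 4 11 3 6 5)|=10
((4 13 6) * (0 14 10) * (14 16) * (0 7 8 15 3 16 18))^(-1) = (0 18)(3 15 8 7 10 14 16)(4 6 13)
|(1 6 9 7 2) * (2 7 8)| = 5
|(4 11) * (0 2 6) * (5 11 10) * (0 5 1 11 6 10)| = |(0 2 10 1 11 4)(5 6)| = 6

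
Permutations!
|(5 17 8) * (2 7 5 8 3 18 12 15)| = 8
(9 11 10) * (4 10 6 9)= (4 10)(6 9 11)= [0, 1, 2, 3, 10, 5, 9, 7, 8, 11, 4, 6]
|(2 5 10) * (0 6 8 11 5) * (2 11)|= |(0 6 8 2)(5 10 11)|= 12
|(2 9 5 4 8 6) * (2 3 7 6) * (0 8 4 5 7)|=7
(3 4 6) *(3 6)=[0, 1, 2, 4, 3, 5, 6]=(6)(3 4)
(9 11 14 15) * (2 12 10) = (2 12 10)(9 11 14 15) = [0, 1, 12, 3, 4, 5, 6, 7, 8, 11, 2, 14, 10, 13, 15, 9]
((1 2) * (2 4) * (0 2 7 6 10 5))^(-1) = (0 5 10 6 7 4 1 2)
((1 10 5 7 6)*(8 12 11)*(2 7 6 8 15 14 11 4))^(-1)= (1 6 5 10)(2 4 12 8 7)(11 14 15)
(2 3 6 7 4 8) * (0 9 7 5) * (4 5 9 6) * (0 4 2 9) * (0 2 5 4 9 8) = [6, 1, 3, 5, 0, 9, 2, 4, 8, 7] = (0 6 2 3 5 9 7 4)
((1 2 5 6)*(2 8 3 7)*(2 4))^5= (1 2 3 6 4 8 5 7)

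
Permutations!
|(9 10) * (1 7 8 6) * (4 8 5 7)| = 4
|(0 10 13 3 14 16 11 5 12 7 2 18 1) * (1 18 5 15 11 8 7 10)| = 10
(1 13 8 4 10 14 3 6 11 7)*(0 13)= [13, 0, 2, 6, 10, 5, 11, 1, 4, 9, 14, 7, 12, 8, 3]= (0 13 8 4 10 14 3 6 11 7 1)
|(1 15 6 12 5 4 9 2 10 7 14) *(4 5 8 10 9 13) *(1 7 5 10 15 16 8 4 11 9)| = 22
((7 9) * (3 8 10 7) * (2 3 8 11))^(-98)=(2 3 11)(7 8)(9 10)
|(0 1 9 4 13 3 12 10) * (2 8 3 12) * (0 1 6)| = 6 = |(0 6)(1 9 4 13 12 10)(2 8 3)|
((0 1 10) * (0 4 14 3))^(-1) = (0 3 14 4 10 1)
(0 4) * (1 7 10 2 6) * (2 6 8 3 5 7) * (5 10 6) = (0 4)(1 2 8 3 10 5 7 6) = [4, 2, 8, 10, 0, 7, 1, 6, 3, 9, 5]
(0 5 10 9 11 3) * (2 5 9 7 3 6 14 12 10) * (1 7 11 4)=[9, 7, 5, 0, 1, 2, 14, 3, 8, 4, 11, 6, 10, 13, 12]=(0 9 4 1 7 3)(2 5)(6 14 12 10 11)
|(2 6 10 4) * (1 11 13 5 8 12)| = 12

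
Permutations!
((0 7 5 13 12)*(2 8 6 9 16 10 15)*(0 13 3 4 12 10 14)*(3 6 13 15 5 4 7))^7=((0 3 7 4 12 15 2 8 13 10 5 6 9 16 14))^7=(0 8 14 2 16 15 9 12 6 4 5 7 10 3 13)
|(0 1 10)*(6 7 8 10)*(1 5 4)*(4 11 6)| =14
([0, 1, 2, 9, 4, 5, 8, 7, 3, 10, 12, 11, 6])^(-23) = [0, 1, 2, 9, 4, 5, 8, 7, 3, 10, 12, 11, 6]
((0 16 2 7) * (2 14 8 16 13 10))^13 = ((0 13 10 2 7)(8 16 14))^13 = (0 2 13 7 10)(8 16 14)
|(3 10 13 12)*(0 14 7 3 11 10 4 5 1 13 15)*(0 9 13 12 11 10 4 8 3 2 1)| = |(0 14 7 2 1 12 10 15 9 13 11 4 5)(3 8)| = 26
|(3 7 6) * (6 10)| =|(3 7 10 6)| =4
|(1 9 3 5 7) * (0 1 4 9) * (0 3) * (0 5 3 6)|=12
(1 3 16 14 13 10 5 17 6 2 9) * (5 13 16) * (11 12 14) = (1 3 5 17 6 2 9)(10 13)(11 12 14 16) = [0, 3, 9, 5, 4, 17, 2, 7, 8, 1, 13, 12, 14, 10, 16, 15, 11, 6]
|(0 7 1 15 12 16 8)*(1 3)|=|(0 7 3 1 15 12 16 8)|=8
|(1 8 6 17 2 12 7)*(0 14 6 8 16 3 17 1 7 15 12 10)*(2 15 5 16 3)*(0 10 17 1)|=|(0 14 6)(1 3)(2 17 15 12 5 16)|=6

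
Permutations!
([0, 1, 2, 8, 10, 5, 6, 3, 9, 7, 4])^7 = [0, 1, 2, 7, 10, 5, 6, 9, 3, 8, 4]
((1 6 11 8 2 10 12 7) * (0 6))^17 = ((0 6 11 8 2 10 12 7 1))^17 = (0 1 7 12 10 2 8 11 6)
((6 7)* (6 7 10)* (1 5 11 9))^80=((1 5 11 9)(6 10))^80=(11)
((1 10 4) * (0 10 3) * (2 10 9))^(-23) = (0 1 10 9 3 4 2)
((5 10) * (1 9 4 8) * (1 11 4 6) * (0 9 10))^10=(0 10 6)(1 9 5)(4 8 11)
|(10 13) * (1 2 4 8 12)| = 10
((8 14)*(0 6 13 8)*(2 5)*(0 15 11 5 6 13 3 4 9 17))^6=((0 13 8 14 15 11 5 2 6 3 4 9 17))^6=(0 5 17 11 9 15 4 14 3 8 6 13 2)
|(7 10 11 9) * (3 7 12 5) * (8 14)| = |(3 7 10 11 9 12 5)(8 14)| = 14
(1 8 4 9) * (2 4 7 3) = [0, 8, 4, 2, 9, 5, 6, 3, 7, 1] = (1 8 7 3 2 4 9)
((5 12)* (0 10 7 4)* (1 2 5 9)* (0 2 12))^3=((0 10 7 4 2 5)(1 12 9))^3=(12)(0 4)(2 10)(5 7)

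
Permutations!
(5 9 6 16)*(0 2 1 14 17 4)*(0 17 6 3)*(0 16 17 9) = (0 2 1 14 6 17 4 9 3 16 5) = [2, 14, 1, 16, 9, 0, 17, 7, 8, 3, 10, 11, 12, 13, 6, 15, 5, 4]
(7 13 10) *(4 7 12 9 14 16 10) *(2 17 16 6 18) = [0, 1, 17, 3, 7, 5, 18, 13, 8, 14, 12, 11, 9, 4, 6, 15, 10, 16, 2] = (2 17 16 10 12 9 14 6 18)(4 7 13)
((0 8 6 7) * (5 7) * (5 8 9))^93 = ((0 9 5 7)(6 8))^93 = (0 9 5 7)(6 8)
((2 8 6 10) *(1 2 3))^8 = (1 8 10)(2 6 3)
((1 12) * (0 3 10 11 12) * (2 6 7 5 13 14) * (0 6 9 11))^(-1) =(0 10 3)(1 12 11 9 2 14 13 5 7 6)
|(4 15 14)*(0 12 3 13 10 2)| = 6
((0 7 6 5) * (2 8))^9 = ((0 7 6 5)(2 8))^9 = (0 7 6 5)(2 8)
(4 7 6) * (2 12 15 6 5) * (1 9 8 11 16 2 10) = (1 9 8 11 16 2 12 15 6 4 7 5 10) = [0, 9, 12, 3, 7, 10, 4, 5, 11, 8, 1, 16, 15, 13, 14, 6, 2]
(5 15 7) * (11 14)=(5 15 7)(11 14)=[0, 1, 2, 3, 4, 15, 6, 5, 8, 9, 10, 14, 12, 13, 11, 7]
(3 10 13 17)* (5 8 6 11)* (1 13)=(1 13 17 3 10)(5 8 6 11)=[0, 13, 2, 10, 4, 8, 11, 7, 6, 9, 1, 5, 12, 17, 14, 15, 16, 3]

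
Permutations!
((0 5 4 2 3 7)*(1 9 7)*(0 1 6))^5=(0 6 3 2 4 5)(1 7 9)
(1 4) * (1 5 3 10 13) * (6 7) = (1 4 5 3 10 13)(6 7) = [0, 4, 2, 10, 5, 3, 7, 6, 8, 9, 13, 11, 12, 1]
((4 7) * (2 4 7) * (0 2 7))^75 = ((0 2 4 7))^75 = (0 7 4 2)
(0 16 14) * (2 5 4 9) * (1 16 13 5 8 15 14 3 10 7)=[13, 16, 8, 10, 9, 4, 6, 1, 15, 2, 7, 11, 12, 5, 0, 14, 3]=(0 13 5 4 9 2 8 15 14)(1 16 3 10 7)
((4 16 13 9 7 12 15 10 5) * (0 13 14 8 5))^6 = (0 10 15 12 7 9 13)(4 16 14 8 5)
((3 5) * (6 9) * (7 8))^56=((3 5)(6 9)(7 8))^56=(9)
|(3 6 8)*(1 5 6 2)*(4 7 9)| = 6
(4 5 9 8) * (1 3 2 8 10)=(1 3 2 8 4 5 9 10)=[0, 3, 8, 2, 5, 9, 6, 7, 4, 10, 1]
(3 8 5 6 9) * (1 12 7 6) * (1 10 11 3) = (1 12 7 6 9)(3 8 5 10 11) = [0, 12, 2, 8, 4, 10, 9, 6, 5, 1, 11, 3, 7]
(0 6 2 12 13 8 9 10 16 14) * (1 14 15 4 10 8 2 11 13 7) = (0 6 11 13 2 12 7 1 14)(4 10 16 15)(8 9) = [6, 14, 12, 3, 10, 5, 11, 1, 9, 8, 16, 13, 7, 2, 0, 4, 15]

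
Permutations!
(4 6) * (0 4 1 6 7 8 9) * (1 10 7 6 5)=(0 4 6 10 7 8 9)(1 5)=[4, 5, 2, 3, 6, 1, 10, 8, 9, 0, 7]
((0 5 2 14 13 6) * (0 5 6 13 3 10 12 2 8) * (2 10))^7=(0 8 5 6)(2 14 3)(10 12)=((0 6 5 8)(2 14 3)(10 12))^7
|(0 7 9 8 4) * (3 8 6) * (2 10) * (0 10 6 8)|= |(0 7 9 8 4 10 2 6 3)|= 9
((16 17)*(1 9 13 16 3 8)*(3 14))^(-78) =((1 9 13 16 17 14 3 8))^(-78) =(1 13 17 3)(8 9 16 14)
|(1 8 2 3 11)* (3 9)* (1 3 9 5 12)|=|(1 8 2 5 12)(3 11)|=10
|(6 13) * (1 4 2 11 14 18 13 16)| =|(1 4 2 11 14 18 13 6 16)| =9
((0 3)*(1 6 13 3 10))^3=(0 6)(1 3)(10 13)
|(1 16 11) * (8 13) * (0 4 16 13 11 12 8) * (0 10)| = 9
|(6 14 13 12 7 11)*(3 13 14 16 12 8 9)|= 20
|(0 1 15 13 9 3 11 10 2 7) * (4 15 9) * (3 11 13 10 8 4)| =10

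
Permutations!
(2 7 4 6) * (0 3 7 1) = (0 3 7 4 6 2 1) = [3, 0, 1, 7, 6, 5, 2, 4]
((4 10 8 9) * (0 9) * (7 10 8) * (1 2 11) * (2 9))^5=(0 4 1 2 8 9 11)(7 10)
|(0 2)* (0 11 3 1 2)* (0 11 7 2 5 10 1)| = 6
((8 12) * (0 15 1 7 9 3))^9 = ((0 15 1 7 9 3)(8 12))^9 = (0 7)(1 3)(8 12)(9 15)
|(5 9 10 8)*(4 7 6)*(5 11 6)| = |(4 7 5 9 10 8 11 6)| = 8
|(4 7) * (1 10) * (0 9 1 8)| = 10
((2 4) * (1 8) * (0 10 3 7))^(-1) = ((0 10 3 7)(1 8)(2 4))^(-1) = (0 7 3 10)(1 8)(2 4)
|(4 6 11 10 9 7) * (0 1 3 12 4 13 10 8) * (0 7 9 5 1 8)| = 12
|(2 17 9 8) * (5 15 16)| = 12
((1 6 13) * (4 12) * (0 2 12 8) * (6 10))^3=((0 2 12 4 8)(1 10 6 13))^3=(0 4 2 8 12)(1 13 6 10)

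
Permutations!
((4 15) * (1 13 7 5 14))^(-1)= (1 14 5 7 13)(4 15)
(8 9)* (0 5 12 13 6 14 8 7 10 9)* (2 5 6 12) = (0 6 14 8)(2 5)(7 10 9)(12 13) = [6, 1, 5, 3, 4, 2, 14, 10, 0, 7, 9, 11, 13, 12, 8]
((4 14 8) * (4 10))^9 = (4 14 8 10)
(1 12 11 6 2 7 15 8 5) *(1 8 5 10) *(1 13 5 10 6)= (1 12 11)(2 7 15 10 13 5 8 6)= [0, 12, 7, 3, 4, 8, 2, 15, 6, 9, 13, 1, 11, 5, 14, 10]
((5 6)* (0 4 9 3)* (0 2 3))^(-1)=(0 9 4)(2 3)(5 6)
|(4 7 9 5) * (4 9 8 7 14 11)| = |(4 14 11)(5 9)(7 8)| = 6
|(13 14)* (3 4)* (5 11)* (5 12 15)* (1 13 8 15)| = 8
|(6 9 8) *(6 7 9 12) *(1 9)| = 4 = |(1 9 8 7)(6 12)|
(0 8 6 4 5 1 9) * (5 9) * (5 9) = (0 8 6 4 5 1 9) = [8, 9, 2, 3, 5, 1, 4, 7, 6, 0]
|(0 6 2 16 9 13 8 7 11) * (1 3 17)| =|(0 6 2 16 9 13 8 7 11)(1 3 17)| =9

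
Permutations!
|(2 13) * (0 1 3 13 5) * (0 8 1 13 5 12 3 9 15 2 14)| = |(0 13 14)(1 9 15 2 12 3 5 8)| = 24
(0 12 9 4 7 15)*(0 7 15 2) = (0 12 9 4 15 7 2) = [12, 1, 0, 3, 15, 5, 6, 2, 8, 4, 10, 11, 9, 13, 14, 7]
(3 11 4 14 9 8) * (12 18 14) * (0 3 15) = (0 3 11 4 12 18 14 9 8 15) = [3, 1, 2, 11, 12, 5, 6, 7, 15, 8, 10, 4, 18, 13, 9, 0, 16, 17, 14]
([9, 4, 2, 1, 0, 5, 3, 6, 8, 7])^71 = (0 9 7 6 3 1 4)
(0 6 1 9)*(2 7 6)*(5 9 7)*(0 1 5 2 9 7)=[9, 0, 2, 3, 4, 7, 5, 6, 8, 1]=(0 9 1)(5 7 6)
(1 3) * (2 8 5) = (1 3)(2 8 5) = [0, 3, 8, 1, 4, 2, 6, 7, 5]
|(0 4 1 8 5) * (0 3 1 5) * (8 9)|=|(0 4 5 3 1 9 8)|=7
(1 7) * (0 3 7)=(0 3 7 1)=[3, 0, 2, 7, 4, 5, 6, 1]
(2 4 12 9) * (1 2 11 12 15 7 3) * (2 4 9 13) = (1 4 15 7 3)(2 9 11 12 13) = [0, 4, 9, 1, 15, 5, 6, 3, 8, 11, 10, 12, 13, 2, 14, 7]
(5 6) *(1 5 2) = (1 5 6 2) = [0, 5, 1, 3, 4, 6, 2]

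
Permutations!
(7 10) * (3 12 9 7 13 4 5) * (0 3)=[3, 1, 2, 12, 5, 0, 6, 10, 8, 7, 13, 11, 9, 4]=(0 3 12 9 7 10 13 4 5)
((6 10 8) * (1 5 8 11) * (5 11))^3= (1 11)(5 10 6 8)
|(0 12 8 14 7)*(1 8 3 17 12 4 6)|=|(0 4 6 1 8 14 7)(3 17 12)|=21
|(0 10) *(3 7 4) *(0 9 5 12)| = 15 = |(0 10 9 5 12)(3 7 4)|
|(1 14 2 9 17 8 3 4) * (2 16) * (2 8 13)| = |(1 14 16 8 3 4)(2 9 17 13)| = 12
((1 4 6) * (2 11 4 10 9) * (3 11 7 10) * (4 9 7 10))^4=((1 3 11 9 2 10 7 4 6))^4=(1 2 6 9 4 11 7 3 10)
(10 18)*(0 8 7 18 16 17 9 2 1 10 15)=(0 8 7 18 15)(1 10 16 17 9 2)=[8, 10, 1, 3, 4, 5, 6, 18, 7, 2, 16, 11, 12, 13, 14, 0, 17, 9, 15]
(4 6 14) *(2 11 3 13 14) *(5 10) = (2 11 3 13 14 4 6)(5 10) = [0, 1, 11, 13, 6, 10, 2, 7, 8, 9, 5, 3, 12, 14, 4]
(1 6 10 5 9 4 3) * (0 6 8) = (0 6 10 5 9 4 3 1 8) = [6, 8, 2, 1, 3, 9, 10, 7, 0, 4, 5]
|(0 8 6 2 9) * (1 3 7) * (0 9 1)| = 7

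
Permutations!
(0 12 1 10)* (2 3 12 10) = [10, 2, 3, 12, 4, 5, 6, 7, 8, 9, 0, 11, 1] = (0 10)(1 2 3 12)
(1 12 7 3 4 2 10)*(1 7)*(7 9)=(1 12)(2 10 9 7 3 4)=[0, 12, 10, 4, 2, 5, 6, 3, 8, 7, 9, 11, 1]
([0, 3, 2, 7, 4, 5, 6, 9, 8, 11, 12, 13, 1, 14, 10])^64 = [0, 3, 2, 7, 4, 5, 6, 9, 8, 11, 12, 13, 1, 14, 10]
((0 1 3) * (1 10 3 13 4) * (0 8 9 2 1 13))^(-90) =((0 10 3 8 9 2 1)(4 13))^(-90) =(13)(0 10 3 8 9 2 1)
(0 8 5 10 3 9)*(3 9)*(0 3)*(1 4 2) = (0 8 5 10 9 3)(1 4 2) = [8, 4, 1, 0, 2, 10, 6, 7, 5, 3, 9]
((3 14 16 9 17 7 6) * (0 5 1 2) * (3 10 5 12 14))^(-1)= ((0 12 14 16 9 17 7 6 10 5 1 2))^(-1)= (0 2 1 5 10 6 7 17 9 16 14 12)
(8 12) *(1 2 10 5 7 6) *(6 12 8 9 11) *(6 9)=(1 2 10 5 7 12 6)(9 11)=[0, 2, 10, 3, 4, 7, 1, 12, 8, 11, 5, 9, 6]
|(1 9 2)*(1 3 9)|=|(2 3 9)|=3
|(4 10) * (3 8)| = |(3 8)(4 10)| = 2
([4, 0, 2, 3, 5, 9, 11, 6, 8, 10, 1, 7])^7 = [4, 0, 2, 3, 5, 9, 11, 6, 8, 10, 1, 7]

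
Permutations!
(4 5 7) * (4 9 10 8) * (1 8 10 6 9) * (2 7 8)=(10)(1 2 7)(4 5 8)(6 9)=[0, 2, 7, 3, 5, 8, 9, 1, 4, 6, 10]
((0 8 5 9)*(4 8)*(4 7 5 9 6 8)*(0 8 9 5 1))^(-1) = (0 1 7)(5 8 9 6)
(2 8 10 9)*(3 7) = (2 8 10 9)(3 7) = [0, 1, 8, 7, 4, 5, 6, 3, 10, 2, 9]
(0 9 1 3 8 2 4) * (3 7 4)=(0 9 1 7 4)(2 3 8)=[9, 7, 3, 8, 0, 5, 6, 4, 2, 1]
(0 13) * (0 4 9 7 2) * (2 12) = [13, 1, 0, 3, 9, 5, 6, 12, 8, 7, 10, 11, 2, 4] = (0 13 4 9 7 12 2)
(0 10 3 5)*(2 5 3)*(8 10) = (0 8 10 2 5) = [8, 1, 5, 3, 4, 0, 6, 7, 10, 9, 2]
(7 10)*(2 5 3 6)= (2 5 3 6)(7 10)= [0, 1, 5, 6, 4, 3, 2, 10, 8, 9, 7]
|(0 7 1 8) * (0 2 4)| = 6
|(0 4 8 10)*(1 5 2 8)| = 7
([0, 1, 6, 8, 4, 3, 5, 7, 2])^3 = [0, 1, 3, 6, 4, 2, 8, 7, 5]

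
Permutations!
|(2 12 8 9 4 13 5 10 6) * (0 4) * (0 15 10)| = 28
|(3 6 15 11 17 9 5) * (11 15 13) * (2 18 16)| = 21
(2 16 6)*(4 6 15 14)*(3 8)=(2 16 15 14 4 6)(3 8)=[0, 1, 16, 8, 6, 5, 2, 7, 3, 9, 10, 11, 12, 13, 4, 14, 15]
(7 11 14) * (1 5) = [0, 5, 2, 3, 4, 1, 6, 11, 8, 9, 10, 14, 12, 13, 7] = (1 5)(7 11 14)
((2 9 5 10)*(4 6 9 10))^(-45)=(2 10)(4 5 9 6)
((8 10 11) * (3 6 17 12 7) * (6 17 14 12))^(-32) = (3 12 6)(7 14 17)(8 10 11)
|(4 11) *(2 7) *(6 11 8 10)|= 10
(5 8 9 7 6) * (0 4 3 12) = (0 4 3 12)(5 8 9 7 6) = [4, 1, 2, 12, 3, 8, 5, 6, 9, 7, 10, 11, 0]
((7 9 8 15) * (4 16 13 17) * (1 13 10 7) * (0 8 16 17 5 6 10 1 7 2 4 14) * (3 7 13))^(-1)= (0 14 17 4 2 10 6 5 13 15 8)(1 16 9 7 3)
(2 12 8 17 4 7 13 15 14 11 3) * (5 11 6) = (2 12 8 17 4 7 13 15 14 6 5 11 3) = [0, 1, 12, 2, 7, 11, 5, 13, 17, 9, 10, 3, 8, 15, 6, 14, 16, 4]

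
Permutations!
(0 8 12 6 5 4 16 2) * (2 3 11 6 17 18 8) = [2, 1, 0, 11, 16, 4, 5, 7, 12, 9, 10, 6, 17, 13, 14, 15, 3, 18, 8] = (0 2)(3 11 6 5 4 16)(8 12 17 18)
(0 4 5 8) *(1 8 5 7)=(0 4 7 1 8)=[4, 8, 2, 3, 7, 5, 6, 1, 0]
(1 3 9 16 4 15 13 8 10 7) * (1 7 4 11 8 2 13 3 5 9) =(1 5 9 16 11 8 10 4 15 3)(2 13) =[0, 5, 13, 1, 15, 9, 6, 7, 10, 16, 4, 8, 12, 2, 14, 3, 11]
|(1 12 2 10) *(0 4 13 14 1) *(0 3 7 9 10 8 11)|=|(0 4 13 14 1 12 2 8 11)(3 7 9 10)|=36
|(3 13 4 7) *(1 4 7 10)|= 3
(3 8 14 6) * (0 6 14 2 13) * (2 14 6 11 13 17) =(0 11 13)(2 17)(3 8 14 6) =[11, 1, 17, 8, 4, 5, 3, 7, 14, 9, 10, 13, 12, 0, 6, 15, 16, 2]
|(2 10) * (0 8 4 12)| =|(0 8 4 12)(2 10)| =4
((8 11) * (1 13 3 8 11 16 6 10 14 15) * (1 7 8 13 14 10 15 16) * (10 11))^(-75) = (1 16 15 8 14 6 7)(3 13)(10 11)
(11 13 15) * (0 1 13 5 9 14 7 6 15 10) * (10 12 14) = [1, 13, 2, 3, 4, 9, 15, 6, 8, 10, 0, 5, 14, 12, 7, 11] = (0 1 13 12 14 7 6 15 11 5 9 10)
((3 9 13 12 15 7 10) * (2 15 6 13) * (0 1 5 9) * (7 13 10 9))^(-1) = (0 3 10 6 12 13 15 2 9 7 5 1)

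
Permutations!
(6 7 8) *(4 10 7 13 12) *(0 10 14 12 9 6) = (0 10 7 8)(4 14 12)(6 13 9) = [10, 1, 2, 3, 14, 5, 13, 8, 0, 6, 7, 11, 4, 9, 12]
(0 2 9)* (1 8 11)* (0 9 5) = (0 2 5)(1 8 11) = [2, 8, 5, 3, 4, 0, 6, 7, 11, 9, 10, 1]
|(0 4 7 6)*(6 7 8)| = 4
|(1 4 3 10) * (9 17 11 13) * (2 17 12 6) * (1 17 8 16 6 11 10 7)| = 4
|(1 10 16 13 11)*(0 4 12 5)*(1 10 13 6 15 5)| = 11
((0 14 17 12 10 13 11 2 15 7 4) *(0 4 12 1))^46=((0 14 17 1)(2 15 7 12 10 13 11))^46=(0 17)(1 14)(2 10 15 13 7 11 12)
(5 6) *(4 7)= (4 7)(5 6)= [0, 1, 2, 3, 7, 6, 5, 4]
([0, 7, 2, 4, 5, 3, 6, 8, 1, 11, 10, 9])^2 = [0, 8, 2, 5, 3, 4, 6, 1, 7, 9, 10, 11]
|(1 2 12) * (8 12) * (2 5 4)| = |(1 5 4 2 8 12)| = 6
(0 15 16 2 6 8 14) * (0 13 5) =(0 15 16 2 6 8 14 13 5) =[15, 1, 6, 3, 4, 0, 8, 7, 14, 9, 10, 11, 12, 5, 13, 16, 2]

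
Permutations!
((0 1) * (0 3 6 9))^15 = ((0 1 3 6 9))^15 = (9)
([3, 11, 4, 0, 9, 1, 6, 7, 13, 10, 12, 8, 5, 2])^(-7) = (0 3)(1 13 9 5 8 4 12 11 2 10)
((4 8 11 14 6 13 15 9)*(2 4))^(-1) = ((2 4 8 11 14 6 13 15 9))^(-1) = (2 9 15 13 6 14 11 8 4)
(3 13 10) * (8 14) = [0, 1, 2, 13, 4, 5, 6, 7, 14, 9, 3, 11, 12, 10, 8] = (3 13 10)(8 14)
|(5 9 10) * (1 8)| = 6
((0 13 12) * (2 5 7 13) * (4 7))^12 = (0 13 4 2 12 7 5)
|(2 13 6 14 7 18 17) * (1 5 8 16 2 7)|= 24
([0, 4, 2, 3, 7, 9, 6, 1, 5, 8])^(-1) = [0, 7, 2, 3, 1, 8, 6, 4, 9, 5]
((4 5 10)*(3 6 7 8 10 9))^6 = ((3 6 7 8 10 4 5 9))^6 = (3 5 10 7)(4 8 6 9)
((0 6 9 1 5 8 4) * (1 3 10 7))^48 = ((0 6 9 3 10 7 1 5 8 4))^48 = (0 8 1 10 9)(3 6 4 5 7)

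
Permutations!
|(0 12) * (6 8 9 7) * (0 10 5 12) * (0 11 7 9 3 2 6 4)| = 12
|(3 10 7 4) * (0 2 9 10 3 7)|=4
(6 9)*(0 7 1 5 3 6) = [7, 5, 2, 6, 4, 3, 9, 1, 8, 0] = (0 7 1 5 3 6 9)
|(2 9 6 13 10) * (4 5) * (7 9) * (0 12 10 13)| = 14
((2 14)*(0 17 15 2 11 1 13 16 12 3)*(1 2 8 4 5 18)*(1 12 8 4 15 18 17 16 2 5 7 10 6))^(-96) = ((0 16 8 15 4 7 10 6 1 13 2 14 11 5 17 18 12 3))^(-96) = (0 11 10)(1 8 17)(2 4 12)(3 14 7)(5 6 16)(13 15 18)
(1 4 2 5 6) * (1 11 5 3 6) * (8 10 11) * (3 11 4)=(1 3 6 8 10 4 2 11 5)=[0, 3, 11, 6, 2, 1, 8, 7, 10, 9, 4, 5]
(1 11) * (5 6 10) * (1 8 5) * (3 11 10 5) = (1 10)(3 11 8)(5 6) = [0, 10, 2, 11, 4, 6, 5, 7, 3, 9, 1, 8]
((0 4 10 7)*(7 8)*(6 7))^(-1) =(0 7 6 8 10 4)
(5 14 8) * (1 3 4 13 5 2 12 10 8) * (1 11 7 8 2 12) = (1 3 4 13 5 14 11 7 8 12 10 2) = [0, 3, 1, 4, 13, 14, 6, 8, 12, 9, 2, 7, 10, 5, 11]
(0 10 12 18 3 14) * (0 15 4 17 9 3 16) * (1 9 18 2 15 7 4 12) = [10, 9, 15, 14, 17, 5, 6, 4, 8, 3, 1, 11, 2, 13, 7, 12, 0, 18, 16] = (0 10 1 9 3 14 7 4 17 18 16)(2 15 12)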